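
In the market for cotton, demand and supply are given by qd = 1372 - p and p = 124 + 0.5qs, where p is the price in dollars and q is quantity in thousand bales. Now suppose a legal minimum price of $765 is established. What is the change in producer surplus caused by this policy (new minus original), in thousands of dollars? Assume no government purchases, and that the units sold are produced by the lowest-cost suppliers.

Rearranging supply gives qs = 2p - 248. Equilibrium: 1372 - p = 2p - 248, so 1620 = 3p and p* = 540, q* = 832.
Because the floor (765) lies above the market-clearing price, it is binding.
At p = 765: qd = 1372 - 765 = 607 and qs = 2·765 - 248 = 1282.
Producer surplus without the control is ½ · (540 - 124) · 832 = 173056.
With the floor, 607 units are sold at 765. The supply price at q = 607 is 427.5, so PS = ½ · [(765 - 124) + (765 - 427.5)] · 607 = 296974.75.
Change in producer surplus = 296974.75 - 173056 = 123918.75.

123918.75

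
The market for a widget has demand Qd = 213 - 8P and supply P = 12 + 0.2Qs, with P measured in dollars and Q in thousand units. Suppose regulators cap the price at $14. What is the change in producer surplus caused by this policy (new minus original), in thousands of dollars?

-192.5

Rearranging supply gives Qs = 5P - 60. Setting quantity demanded equal to quantity supplied, 213 - 8P = 5P - 60, gives P* = 21 and Q* = 45.
Because the ceiling (14) lies below the market-clearing price, it is binding.
At P = 14: Qd = 213 - 8·14 = 101 and Qs = 5·14 - 60 = 10.
Producer surplus without the control is ½ · (21 - 12) · 45 = 202.5.
With the ceiling, producers sell 10 units at 14, so PS = ½ · (14 - 12) · 10 = 10.
Change in producer surplus = 10 - 202.5 = -192.5.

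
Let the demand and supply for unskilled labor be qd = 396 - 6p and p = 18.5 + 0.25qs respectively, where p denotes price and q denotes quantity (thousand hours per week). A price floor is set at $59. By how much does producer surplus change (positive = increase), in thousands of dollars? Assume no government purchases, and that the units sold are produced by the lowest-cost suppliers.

-144

Rearranging supply gives qs = 4p - 74. In a free market, 396 - 6p = 4p - 74 gives the equilibrium p* = 47, q* = 114.
The floor of 59 is above the equilibrium price 47, so it binds.
At p = 59: qd = 396 - 6·59 = 42 and qs = 4·59 - 74 = 162.
Producer surplus without the control is ½ · (47 - 18.5) · 114 = 1624.5.
With the floor, 42 units are sold at 59. The supply price at q = 42 is 29, so PS = ½ · [(59 - 18.5) + (59 - 29)] · 42 = 1480.5.
Change in producer surplus = 1480.5 - 1624.5 = -144.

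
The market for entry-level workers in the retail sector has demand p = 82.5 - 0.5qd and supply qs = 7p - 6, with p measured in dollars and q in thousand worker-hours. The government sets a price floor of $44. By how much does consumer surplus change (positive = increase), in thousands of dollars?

Rearranging demand gives qd = 165 - 2p. Equilibrium: 165 - 2p = 7p - 6, so 171 = 9p and p* = 19, q* = 127.
The floor of 44 is above the equilibrium price 19, so it binds.
At p = 44: qd = 165 - 2·44 = 77 and qs = 7·44 - 6 = 302.
Consumer surplus without the control is ½ · (82.5 - 19) · 127 = 4032.25.
With the floor, consumers buy 77 units at 44, so CS = ½ · (82.5 - 44) · 77 = 1482.25.
Change in consumer surplus = 1482.25 - 4032.25 = -2550.

-2550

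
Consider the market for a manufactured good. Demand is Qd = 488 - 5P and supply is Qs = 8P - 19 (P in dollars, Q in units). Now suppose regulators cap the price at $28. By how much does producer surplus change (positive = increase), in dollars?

Setting quantity demanded equal to quantity supplied, 488 - 5P = 8P - 19, gives P* = 39 and Q* = 293.
Since 28 < 39, the ceiling is binding.
At P = 28: Qd = 488 - 5·28 = 348 and Qs = 8·28 - 19 = 205.
Producer surplus without the control is ½ · (39 - 2.375) · 293 = 5365.5625.
With the ceiling, producers sell 205 units at 28, so PS = ½ · (28 - 2.375) · 205 = 2626.5625.
Change in producer surplus = 2626.5625 - 5365.5625 = -2739.

-2739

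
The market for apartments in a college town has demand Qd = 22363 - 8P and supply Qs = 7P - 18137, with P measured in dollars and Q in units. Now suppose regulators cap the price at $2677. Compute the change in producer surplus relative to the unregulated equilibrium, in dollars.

Setting quantity demanded equal to quantity supplied, 22363 - 8P = 7P - 18137, gives P* = 2700 and Q* = 763.
The ceiling of 2677 is below the equilibrium price 2700, so it binds.
At P = 2677: Qd = 22363 - 8·2677 = 947 and Qs = 7·2677 - 18137 = 602.
Producer surplus without the control is ½ · (2700 - 2591) · 763 = 41583.5.
With the ceiling, producers sell 602 units at 2677, so PS = ½ · (2677 - 2591) · 602 = 25886.
Change in producer surplus = 25886 - 41583.5 = -15697.5.

-15697.5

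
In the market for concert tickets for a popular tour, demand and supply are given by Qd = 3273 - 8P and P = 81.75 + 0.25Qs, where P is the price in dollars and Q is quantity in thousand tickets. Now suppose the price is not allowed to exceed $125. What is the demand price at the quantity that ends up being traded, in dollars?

Rearranging supply gives Qs = 4P - 327. Equilibrium: 3273 - 8P = 4P - 327, so 3600 = 12P and P* = 300, Q* = 873.
The ceiling of 125 is below the equilibrium price 300, so it binds.
At P = 125: Qd = 3273 - 8·125 = 2273 and Qs = 4·125 - 327 = 173.
Only 173 units reach the market. On the demand curve, the marginal buyer's willingness to pay at Q = 173 is (3273 - 173)/8 = 387.5.

387.5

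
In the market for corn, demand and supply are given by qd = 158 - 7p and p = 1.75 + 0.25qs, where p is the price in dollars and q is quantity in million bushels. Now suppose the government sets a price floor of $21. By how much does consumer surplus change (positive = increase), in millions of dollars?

-192

Rearranging supply gives qs = 4p - 7. Setting quantity demanded equal to quantity supplied, 158 - 7p = 4p - 7, gives p* = 15 and q* = 53.
Because the floor (21) lies above the market-clearing price, it is binding.
At p = 21: qd = 158 - 7·21 = 11 and qs = 4·21 - 7 = 77.
Consumer surplus without the control is ½ · (158/7 - 15) · 53 = 2809/14.
With the floor, consumers buy 11 units at 21, so CS = ½ · (158/7 - 21) · 11 = 121/14.
Change in consumer surplus = 121/14 - 2809/14 = -192.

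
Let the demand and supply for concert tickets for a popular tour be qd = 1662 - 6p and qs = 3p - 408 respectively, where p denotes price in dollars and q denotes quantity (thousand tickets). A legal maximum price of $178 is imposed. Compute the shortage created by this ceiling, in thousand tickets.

Without the control the market clears where 1662 - 6p = 3p - 408, i.e. p* = 230 and q* = 282.
Because the ceiling (178) lies below the market-clearing price, it is binding.
At p = 178: qd = 1662 - 6·178 = 594 and qs = 3·178 - 408 = 126.
Shortage = qd - qs = 594 - 126 = 468.

468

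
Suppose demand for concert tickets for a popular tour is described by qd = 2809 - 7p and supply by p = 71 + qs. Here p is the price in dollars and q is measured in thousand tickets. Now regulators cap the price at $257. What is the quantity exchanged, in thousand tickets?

186

Rearranging supply gives qs = p - 71. In a free market, 2809 - 7p = p - 71 gives the equilibrium p* = 360, q* = 289.
Because the ceiling (257) lies below the market-clearing price, it is binding.
At p = 257: qd = 2809 - 7·257 = 1010 and qs = 257 - 71 = 186.
The quantity actually transacted is the short side, supply: 186.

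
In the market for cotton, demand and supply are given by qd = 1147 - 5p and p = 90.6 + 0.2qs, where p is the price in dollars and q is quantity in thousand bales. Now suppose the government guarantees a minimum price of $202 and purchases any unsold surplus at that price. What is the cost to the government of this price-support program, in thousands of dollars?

84840

Rearranging supply gives qs = 5p - 453. Setting quantity demanded equal to quantity supplied, 1147 - 5p = 5p - 453, gives p* = 160 and q* = 347.
Because the floor (202) lies above the market-clearing price, it is binding.
At p = 202: qd = 1147 - 5·202 = 137 and qs = 5·202 - 453 = 557.
Surplus = qs - qd = 420.
Government expenditure = surplus × support price = 420 × 202 = 84840.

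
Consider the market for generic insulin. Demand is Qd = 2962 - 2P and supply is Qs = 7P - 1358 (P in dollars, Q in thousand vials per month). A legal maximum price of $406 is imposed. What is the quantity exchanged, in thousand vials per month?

In a free market, 2962 - 2P = 7P - 1358 gives the equilibrium P* = 480, Q* = 2002.
Because the ceiling (406) lies below the market-clearing price, it is binding.
At P = 406: Qd = 2962 - 2·406 = 2150 and Qs = 7·406 - 1358 = 1484.
The quantity actually transacted is the short side, supply: 1484.

1484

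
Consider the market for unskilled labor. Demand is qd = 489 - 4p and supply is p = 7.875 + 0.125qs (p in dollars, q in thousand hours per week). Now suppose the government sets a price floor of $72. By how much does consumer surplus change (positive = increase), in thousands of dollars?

Rearranging supply gives qs = 8p - 63. Without the control the market clears where 489 - 4p = 8p - 63, i.e. p* = 46 and q* = 305.
Because the floor (72) lies above the market-clearing price, it is binding.
At p = 72: qd = 489 - 4·72 = 201 and qs = 8·72 - 63 = 513.
Consumer surplus without the control is ½ · (122.25 - 46) · 305 = 11628.125.
With the floor, consumers buy 201 units at 72, so CS = ½ · (122.25 - 72) · 201 = 5050.125.
Change in consumer surplus = 5050.125 - 11628.125 = -6578.

-6578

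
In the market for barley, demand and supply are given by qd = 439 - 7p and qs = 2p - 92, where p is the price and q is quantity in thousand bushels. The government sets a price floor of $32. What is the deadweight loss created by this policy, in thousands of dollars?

In a free market, 439 - 7p = 2p - 92 gives the equilibrium p* = 59, q* = 26.
The floor of 32 is below the equilibrium price 59, so it is not binding; the market clears at p* = 59, q* = 26.
Since the control does not bind, no trades are prevented and deadweight loss is zero.

0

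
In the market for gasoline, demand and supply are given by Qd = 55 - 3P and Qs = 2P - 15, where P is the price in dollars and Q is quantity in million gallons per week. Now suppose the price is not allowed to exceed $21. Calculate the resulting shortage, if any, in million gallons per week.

0

Equilibrium: 55 - 3P = 2P - 15, so 70 = 5P and P* = 14, Q* = 13.
Since 21 is above P* = 14, the ceiling does not bind and the free-market outcome prevails.
Since the control does not bind, there is no shortage.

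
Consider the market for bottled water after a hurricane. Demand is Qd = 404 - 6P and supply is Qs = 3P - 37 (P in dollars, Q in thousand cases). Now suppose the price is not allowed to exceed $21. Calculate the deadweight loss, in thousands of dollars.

Without the control the market clears where 404 - 6P = 3P - 37, i.e. P* = 49 and Q* = 110.
Because the ceiling (21) lies below the market-clearing price, it is binding.
At P = 21: Qd = 404 - 6·21 = 278 and Qs = 3·21 - 37 = 26.
Quantity traded falls to 26. At Q = 26 the demand price is (404 - 26)/6 = 63 and the supply price is (37 + 26)/3 = 21.
Deadweight loss = ½ · (63 - 21) · (110 - 26) = ½ · 42 · 84 = 1764.

1764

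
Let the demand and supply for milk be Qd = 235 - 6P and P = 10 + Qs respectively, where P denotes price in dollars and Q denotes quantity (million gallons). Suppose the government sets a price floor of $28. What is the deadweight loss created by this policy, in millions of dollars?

0

Rearranging supply gives Qs = P - 10. Without the control the market clears where 235 - 6P = P - 10, i.e. P* = 35 and Q* = 25.
The floor of 28 is below the equilibrium price 35, so it is not binding; the market clears at P* = 35, Q* = 25.
Since the control does not bind, no trades are prevented and deadweight loss is zero.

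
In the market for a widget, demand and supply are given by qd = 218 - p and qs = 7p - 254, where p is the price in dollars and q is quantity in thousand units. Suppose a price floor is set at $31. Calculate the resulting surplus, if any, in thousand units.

Equilibrium: 218 - p = 7p - 254, so 472 = 8p and p* = 59, q* = 159.
Since 31 is below p* = 59, the floor does not bind and the free-market outcome prevails.
Since the control does not bind, there is no surplus.

0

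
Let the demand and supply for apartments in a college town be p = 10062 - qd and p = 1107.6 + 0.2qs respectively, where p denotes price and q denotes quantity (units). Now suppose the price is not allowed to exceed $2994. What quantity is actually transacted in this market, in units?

7462

Rearranging demand gives qd = 10062 - p; rearranging supply gives qs = 5p - 5538. Without the control the market clears where 10062 - p = 5p - 5538, i.e. p* = 2600 and q* = 7462.
Since 2994 is above p* = 2600, the ceiling does not bind and the free-market outcome prevails.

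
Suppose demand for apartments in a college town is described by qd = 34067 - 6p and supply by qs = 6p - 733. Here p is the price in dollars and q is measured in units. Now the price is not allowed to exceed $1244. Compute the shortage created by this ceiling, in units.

In a free market, 34067 - 6p = 6p - 733 gives the equilibrium p* = 2900, q* = 16667.
Because the ceiling (1244) lies below the market-clearing price, it is binding.
At p = 1244: qd = 34067 - 6·1244 = 26603 and qs = 6·1244 - 733 = 6731.
Shortage = qd - qs = 26603 - 6731 = 19872.

19872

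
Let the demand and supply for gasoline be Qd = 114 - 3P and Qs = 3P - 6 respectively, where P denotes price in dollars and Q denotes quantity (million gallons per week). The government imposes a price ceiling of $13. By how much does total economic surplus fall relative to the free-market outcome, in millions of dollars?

147

Equilibrium: 114 - 3P = 3P - 6, so 120 = 6P and P* = 20, Q* = 54.
Since 13 < 20, the ceiling is binding.
At P = 13: Qd = 114 - 3·13 = 75 and Qs = 3·13 - 6 = 33.
Quantity traded falls to 33. At Q = 33 the demand price is (114 - 33)/3 = 27 and the supply price is (6 + 33)/3 = 13.
Deadweight loss = ½ · (27 - 13) · (54 - 33) = ½ · 14 · 21 = 147.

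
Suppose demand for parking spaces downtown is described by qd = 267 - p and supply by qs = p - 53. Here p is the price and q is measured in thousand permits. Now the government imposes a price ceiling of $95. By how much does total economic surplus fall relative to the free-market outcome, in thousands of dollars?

Equilibrium: 267 - p = p - 53, so 320 = 2p and p* = 160, q* = 107.
Since 95 < 160, the ceiling is binding.
At p = 95: qd = 267 - 95 = 172 and qs = 95 - 53 = 42.
Quantity traded falls to 42. At q = 42 the demand price is 267 - 42 = 225 and the supply price is 53 + 42 = 95.
Deadweight loss = ½ · (225 - 95) · (107 - 42) = ½ · 130 · 65 = 4225.

4225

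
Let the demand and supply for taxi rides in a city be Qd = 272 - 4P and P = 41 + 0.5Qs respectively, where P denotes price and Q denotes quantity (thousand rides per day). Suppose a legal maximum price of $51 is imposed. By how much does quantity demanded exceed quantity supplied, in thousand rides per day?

48

Rearranging supply gives Qs = 2P - 82. Setting quantity demanded equal to quantity supplied, 272 - 4P = 2P - 82, gives P* = 59 and Q* = 36.
Because the ceiling (51) lies below the market-clearing price, it is binding.
At P = 51: Qd = 272 - 4·51 = 68 and Qs = 2·51 - 82 = 20.
Shortage = Qd - Qs = 68 - 20 = 48.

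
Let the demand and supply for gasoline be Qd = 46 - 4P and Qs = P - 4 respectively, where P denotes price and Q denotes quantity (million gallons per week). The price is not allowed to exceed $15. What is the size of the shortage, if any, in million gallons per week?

0

Setting quantity demanded equal to quantity supplied, 46 - 4P = P - 4, gives P* = 10 and Q* = 6.
Since 15 is above P* = 10, the ceiling does not bind and the free-market outcome prevails.
Since the control does not bind, there is no shortage.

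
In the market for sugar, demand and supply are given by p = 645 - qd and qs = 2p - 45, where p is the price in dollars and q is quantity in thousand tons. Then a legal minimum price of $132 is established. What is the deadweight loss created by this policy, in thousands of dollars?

0

Rearranging demand gives qd = 645 - p. Equilibrium: 645 - p = 2p - 45, so 690 = 3p and p* = 230, q* = 415.
Since 132 is below p* = 230, the floor does not bind and the free-market outcome prevails.
Since the control does not bind, no trades are prevented and deadweight loss is zero.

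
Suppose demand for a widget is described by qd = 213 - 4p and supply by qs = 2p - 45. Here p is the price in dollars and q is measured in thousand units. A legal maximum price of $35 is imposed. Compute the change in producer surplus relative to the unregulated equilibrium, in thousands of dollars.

-264

Without the control the market clears where 213 - 4p = 2p - 45, i.e. p* = 43 and q* = 41.
The ceiling of 35 is below the equilibrium price 43, so it binds.
At p = 35: qd = 213 - 4·35 = 73 and qs = 2·35 - 45 = 25.
Producer surplus without the control is ½ · (43 - 22.5) · 41 = 420.25.
With the ceiling, producers sell 25 units at 35, so PS = ½ · (35 - 22.5) · 25 = 156.25.
Change in producer surplus = 156.25 - 420.25 = -264.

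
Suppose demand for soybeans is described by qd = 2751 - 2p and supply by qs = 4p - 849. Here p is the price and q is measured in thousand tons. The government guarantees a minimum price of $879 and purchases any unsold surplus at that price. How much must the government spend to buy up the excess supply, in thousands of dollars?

1471446

Without the control the market clears where 2751 - 2p = 4p - 849, i.e. p* = 600 and q* = 1551.
Because the floor (879) lies above the market-clearing price, it is binding.
At p = 879: qd = 2751 - 2·879 = 993 and qs = 4·879 - 849 = 2667.
Surplus = qs - qd = 1674.
Government expenditure = surplus × support price = 1674 × 879 = 1471446.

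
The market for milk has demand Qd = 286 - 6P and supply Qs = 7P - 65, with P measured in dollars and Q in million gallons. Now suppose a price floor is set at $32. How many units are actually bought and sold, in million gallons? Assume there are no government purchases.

In a free market, 286 - 6P = 7P - 65 gives the equilibrium P* = 27, Q* = 124.
The floor of 32 is above the equilibrium price 27, so it binds.
At P = 32: Qd = 286 - 6·32 = 94 and Qs = 7·32 - 65 = 159.
The quantity actually transacted is the short side, demand: 94.

94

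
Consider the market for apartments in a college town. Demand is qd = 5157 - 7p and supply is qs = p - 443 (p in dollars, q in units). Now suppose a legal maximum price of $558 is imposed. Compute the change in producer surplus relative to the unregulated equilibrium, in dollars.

-26412

Setting quantity demanded equal to quantity supplied, 5157 - 7p = p - 443, gives p* = 700 and q* = 257.
The ceiling of 558 is below the equilibrium price 700, so it binds.
At p = 558: qd = 5157 - 7·558 = 1251 and qs = 558 - 443 = 115.
Producer surplus without the control is ½ · (700 - 443) · 257 = 33024.5.
With the ceiling, producers sell 115 units at 558, so PS = ½ · (558 - 443) · 115 = 6612.5.
Change in producer surplus = 6612.5 - 33024.5 = -26412.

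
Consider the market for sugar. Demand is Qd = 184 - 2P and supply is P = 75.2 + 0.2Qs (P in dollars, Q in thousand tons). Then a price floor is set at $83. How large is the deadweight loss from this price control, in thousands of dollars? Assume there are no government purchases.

Rearranging supply gives Qs = 5P - 376. In a free market, 184 - 2P = 5P - 376 gives the equilibrium P* = 80, Q* = 24.
The floor of 83 is above the equilibrium price 80, so it binds.
At P = 83: Qd = 184 - 2·83 = 18 and Qs = 5·83 - 376 = 39.
Quantity traded falls to 18. At Q = 18 the demand price is (184 - 18)/2 = 83 and the supply price is (376 + 18)/5 = 78.8.
Deadweight loss = ½ · (83 - 78.8) · (24 - 18) = ½ · 4.2 · 6 = 12.6.

12.6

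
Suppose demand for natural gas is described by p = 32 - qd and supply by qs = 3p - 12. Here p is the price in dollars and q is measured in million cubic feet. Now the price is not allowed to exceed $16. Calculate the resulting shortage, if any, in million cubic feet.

Rearranging demand gives qd = 32 - p. In a free market, 32 - p = 3p - 12 gives the equilibrium p* = 11, q* = 21.
Since 16 is above p* = 11, the ceiling does not bind and the free-market outcome prevails.
Since the control does not bind, there is no shortage.

0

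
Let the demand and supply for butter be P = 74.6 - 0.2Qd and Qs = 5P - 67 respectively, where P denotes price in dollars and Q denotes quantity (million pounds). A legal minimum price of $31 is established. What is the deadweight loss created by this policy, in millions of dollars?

Rearranging demand gives Qd = 373 - 5P. In a free market, 373 - 5P = 5P - 67 gives the equilibrium P* = 44, Q* = 153.
Since 31 is below P* = 44, the floor does not bind and the free-market outcome prevails.
Since the control does not bind, no trades are prevented and deadweight loss is zero.

0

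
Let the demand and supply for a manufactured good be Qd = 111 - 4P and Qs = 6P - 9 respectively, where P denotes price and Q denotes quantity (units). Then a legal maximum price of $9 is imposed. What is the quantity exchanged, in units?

45

Without the control the market clears where 111 - 4P = 6P - 9, i.e. P* = 12 and Q* = 63.
Since 9 < 12, the ceiling is binding.
At P = 9: Qd = 111 - 4·9 = 75 and Qs = 6·9 - 9 = 45.
The quantity actually transacted is the short side, supply: 45.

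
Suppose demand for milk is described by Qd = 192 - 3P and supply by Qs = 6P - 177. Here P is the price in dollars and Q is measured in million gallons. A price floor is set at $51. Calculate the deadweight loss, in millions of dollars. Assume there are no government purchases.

225

In a free market, 192 - 3P = 6P - 177 gives the equilibrium P* = 41, Q* = 69.
Because the floor (51) lies above the market-clearing price, it is binding.
At P = 51: Qd = 192 - 3·51 = 39 and Qs = 6·51 - 177 = 129.
Quantity traded falls to 39. At Q = 39 the demand price is (192 - 39)/3 = 51 and the supply price is (177 + 39)/6 = 36.
Deadweight loss = ½ · (51 - 36) · (69 - 39) = ½ · 15 · 30 = 225.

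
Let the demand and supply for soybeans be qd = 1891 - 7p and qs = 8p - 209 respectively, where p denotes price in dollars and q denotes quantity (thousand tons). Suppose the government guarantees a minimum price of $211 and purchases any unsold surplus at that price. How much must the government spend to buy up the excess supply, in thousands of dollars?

224715

Without the control the market clears where 1891 - 7p = 8p - 209, i.e. p* = 140 and q* = 911.
The floor of 211 is above the equilibrium price 140, so it binds.
At p = 211: qd = 1891 - 7·211 = 414 and qs = 8·211 - 209 = 1479.
Surplus = qs - qd = 1065.
Government expenditure = surplus × support price = 1065 × 211 = 224715.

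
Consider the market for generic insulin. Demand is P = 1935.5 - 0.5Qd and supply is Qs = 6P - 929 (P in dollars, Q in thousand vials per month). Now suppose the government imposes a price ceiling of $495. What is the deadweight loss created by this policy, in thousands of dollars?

132300

Rearranging demand gives Qd = 3871 - 2P. In a free market, 3871 - 2P = 6P - 929 gives the equilibrium P* = 600, Q* = 2671.
Because the ceiling (495) lies below the market-clearing price, it is binding.
At P = 495: Qd = 3871 - 2·495 = 2881 and Qs = 6·495 - 929 = 2041.
Quantity traded falls to 2041. At Q = 2041 the demand price is (3871 - 2041)/2 = 915 and the supply price is (929 + 2041)/6 = 495.
Deadweight loss = ½ · (915 - 495) · (2671 - 2041) = ½ · 420 · 630 = 132300.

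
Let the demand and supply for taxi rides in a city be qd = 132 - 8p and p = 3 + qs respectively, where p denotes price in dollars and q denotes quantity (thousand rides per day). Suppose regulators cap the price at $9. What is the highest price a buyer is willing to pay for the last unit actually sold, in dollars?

15.75

Rearranging supply gives qs = p - 3. In a free market, 132 - 8p = p - 3 gives the equilibrium p* = 15, q* = 12.
Since 9 < 15, the ceiling is binding.
At p = 9: qd = 132 - 8·9 = 60 and qs = 9 - 3 = 6.
Only 6 units reach the market. On the demand curve, the marginal buyer's willingness to pay at q = 6 is (132 - 6)/8 = 15.75.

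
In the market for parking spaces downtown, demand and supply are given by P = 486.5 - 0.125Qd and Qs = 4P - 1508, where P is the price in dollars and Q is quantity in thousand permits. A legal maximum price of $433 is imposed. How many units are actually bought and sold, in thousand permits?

224

Rearranging demand gives Qd = 3892 - 8P. Without the control the market clears where 3892 - 8P = 4P - 1508, i.e. P* = 450 and Q* = 292.
Because the ceiling (433) lies below the market-clearing price, it is binding.
At P = 433: Qd = 3892 - 8·433 = 428 and Qs = 4·433 - 1508 = 224.
The quantity actually transacted is the short side, supply: 224.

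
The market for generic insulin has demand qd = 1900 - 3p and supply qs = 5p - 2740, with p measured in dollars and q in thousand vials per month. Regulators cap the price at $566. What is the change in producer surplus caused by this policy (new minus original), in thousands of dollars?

-1750

Setting quantity demanded equal to quantity supplied, 1900 - 3p = 5p - 2740, gives p* = 580 and q* = 160.
The ceiling of 566 is below the equilibrium price 580, so it binds.
At p = 566: qd = 1900 - 3·566 = 202 and qs = 5·566 - 2740 = 90.
Producer surplus without the control is ½ · (580 - 548) · 160 = 2560.
With the ceiling, producers sell 90 units at 566, so PS = ½ · (566 - 548) · 90 = 810.
Change in producer surplus = 810 - 2560 = -1750.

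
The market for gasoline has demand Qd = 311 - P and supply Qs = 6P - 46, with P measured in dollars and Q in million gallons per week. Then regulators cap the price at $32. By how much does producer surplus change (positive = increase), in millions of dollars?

Setting quantity demanded equal to quantity supplied, 311 - P = 6P - 46, gives P* = 51 and Q* = 260.
The ceiling of 32 is below the equilibrium price 51, so it binds.
At P = 32: Qd = 311 - 32 = 279 and Qs = 6·32 - 46 = 146.
Producer surplus without the control is ½ · (51 - 23/3) · 260 = 16900/3.
With the ceiling, producers sell 146 units at 32, so PS = ½ · (32 - 23/3) · 146 = 5329/3.
Change in producer surplus = 5329/3 - 16900/3 = -3857.

-3857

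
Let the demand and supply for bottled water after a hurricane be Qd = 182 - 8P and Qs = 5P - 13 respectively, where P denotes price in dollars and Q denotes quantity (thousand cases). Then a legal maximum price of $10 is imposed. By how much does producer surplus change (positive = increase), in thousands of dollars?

Equilibrium: 182 - 8P = 5P - 13, so 195 = 13P and P* = 15, Q* = 62.
Because the ceiling (10) lies below the market-clearing price, it is binding.
At P = 10: Qd = 182 - 8·10 = 102 and Qs = 5·10 - 13 = 37.
Producer surplus without the control is ½ · (15 - 2.6) · 62 = 384.4.
With the ceiling, producers sell 37 units at 10, so PS = ½ · (10 - 2.6) · 37 = 136.9.
Change in producer surplus = 136.9 - 384.4 = -247.5.

-247.5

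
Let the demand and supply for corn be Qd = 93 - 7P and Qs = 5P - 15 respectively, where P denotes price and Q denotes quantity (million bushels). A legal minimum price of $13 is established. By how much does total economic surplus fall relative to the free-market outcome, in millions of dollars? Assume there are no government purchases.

134.4

Without the control the market clears where 93 - 7P = 5P - 15, i.e. P* = 9 and Q* = 30.
Since 13 > 9, the floor is binding.
At P = 13: Qd = 93 - 7·13 = 2 and Qs = 5·13 - 15 = 50.
Quantity traded falls to 2. At Q = 2 the demand price is (93 - 2)/7 = 13 and the supply price is (15 + 2)/5 = 3.4.
Deadweight loss = ½ · (13 - 3.4) · (30 - 2) = ½ · 9.6 · 28 = 134.4.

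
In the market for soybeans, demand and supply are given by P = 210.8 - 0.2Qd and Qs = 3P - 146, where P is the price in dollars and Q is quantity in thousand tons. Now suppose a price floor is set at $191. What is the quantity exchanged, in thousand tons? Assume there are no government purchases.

99

Rearranging demand gives Qd = 1054 - 5P. In a free market, 1054 - 5P = 3P - 146 gives the equilibrium P* = 150, Q* = 304.
The floor of 191 is above the equilibrium price 150, so it binds.
At P = 191: Qd = 1054 - 5·191 = 99 and Qs = 3·191 - 146 = 427.
The quantity actually transacted is the short side, demand: 99.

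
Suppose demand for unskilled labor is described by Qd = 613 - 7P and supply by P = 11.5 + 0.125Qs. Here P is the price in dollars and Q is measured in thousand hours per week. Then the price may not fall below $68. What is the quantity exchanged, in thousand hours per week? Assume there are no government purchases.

137

Rearranging supply gives Qs = 8P - 92. In a free market, 613 - 7P = 8P - 92 gives the equilibrium P* = 47, Q* = 284.
Because the floor (68) lies above the market-clearing price, it is binding.
At P = 68: Qd = 613 - 7·68 = 137 and Qs = 8·68 - 92 = 452.
The quantity actually transacted is the short side, demand: 137.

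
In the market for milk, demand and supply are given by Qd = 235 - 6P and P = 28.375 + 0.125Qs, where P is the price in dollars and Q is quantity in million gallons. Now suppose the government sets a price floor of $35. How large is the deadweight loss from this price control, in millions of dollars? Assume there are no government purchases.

Rearranging supply gives Qs = 8P - 227. Setting quantity demanded equal to quantity supplied, 235 - 6P = 8P - 227, gives P* = 33 and Q* = 37.
Because the floor (35) lies above the market-clearing price, it is binding.
At P = 35: Qd = 235 - 6·35 = 25 and Qs = 8·35 - 227 = 53.
Quantity traded falls to 25. At Q = 25 the demand price is (235 - 25)/6 = 35 and the supply price is (227 + 25)/8 = 31.5.
Deadweight loss = ½ · (35 - 31.5) · (37 - 25) = ½ · 3.5 · 12 = 21.

21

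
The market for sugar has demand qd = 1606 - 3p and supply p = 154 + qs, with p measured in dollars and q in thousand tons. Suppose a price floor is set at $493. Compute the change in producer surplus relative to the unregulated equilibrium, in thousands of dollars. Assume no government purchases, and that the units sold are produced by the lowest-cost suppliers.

Rearranging supply gives qs = p - 154. Equilibrium: 1606 - 3p = p - 154, so 1760 = 4p and p* = 440, q* = 286.
The floor of 493 is above the equilibrium price 440, so it binds.
At p = 493: qd = 1606 - 3·493 = 127 and qs = 493 - 154 = 339.
Producer surplus without the control is ½ · (440 - 154) · 286 = 40898.
With the floor, 127 units are sold at 493. The supply price at q = 127 is 281, so PS = ½ · [(493 - 154) + (493 - 281)] · 127 = 34988.5.
Change in producer surplus = 34988.5 - 40898 = -5909.5.

-5909.5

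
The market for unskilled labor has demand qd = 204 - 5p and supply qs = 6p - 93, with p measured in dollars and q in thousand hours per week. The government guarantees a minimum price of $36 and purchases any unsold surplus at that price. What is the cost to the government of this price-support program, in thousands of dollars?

3564

Without the control the market clears where 204 - 5p = 6p - 93, i.e. p* = 27 and q* = 69.
Because the floor (36) lies above the market-clearing price, it is binding.
At p = 36: qd = 204 - 5·36 = 24 and qs = 6·36 - 93 = 123.
Surplus = qs - qd = 99.
Government expenditure = surplus × support price = 99 × 36 = 3564.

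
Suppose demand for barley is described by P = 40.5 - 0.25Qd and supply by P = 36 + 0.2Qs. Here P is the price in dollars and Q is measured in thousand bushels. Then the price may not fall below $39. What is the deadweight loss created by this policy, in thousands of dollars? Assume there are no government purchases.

Rearranging demand gives Qd = 162 - 4P; rearranging supply gives Qs = 5P - 180. In a free market, 162 - 4P = 5P - 180 gives the equilibrium P* = 38, Q* = 10.
Because the floor (39) lies above the market-clearing price, it is binding.
At P = 39: Qd = 162 - 4·39 = 6 and Qs = 5·39 - 180 = 15.
Quantity traded falls to 6. At Q = 6 the demand price is (162 - 6)/4 = 39 and the supply price is (180 + 6)/5 = 37.2.
Deadweight loss = ½ · (39 - 37.2) · (10 - 6) = ½ · 1.8 · 4 = 3.6.

3.6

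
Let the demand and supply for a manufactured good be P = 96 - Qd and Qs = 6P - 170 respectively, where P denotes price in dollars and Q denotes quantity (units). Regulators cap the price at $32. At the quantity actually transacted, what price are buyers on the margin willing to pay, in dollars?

Rearranging demand gives Qd = 96 - P. Setting quantity demanded equal to quantity supplied, 96 - P = 6P - 170, gives P* = 38 and Q* = 58.
Because the ceiling (32) lies below the market-clearing price, it is binding.
At P = 32: Qd = 96 - 32 = 64 and Qs = 6·32 - 170 = 22.
Only 22 units reach the market. On the demand curve, the marginal buyer's willingness to pay at Q = 22 is (96 - 22) = 74.

74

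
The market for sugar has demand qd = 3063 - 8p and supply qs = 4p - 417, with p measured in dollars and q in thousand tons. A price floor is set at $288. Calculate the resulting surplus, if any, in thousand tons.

0

In a free market, 3063 - 8p = 4p - 417 gives the equilibrium p* = 290, q* = 743.
The floor of 288 is below the equilibrium price 290, so it is not binding; the market clears at p* = 290, q* = 743.
Since the control does not bind, there is no surplus.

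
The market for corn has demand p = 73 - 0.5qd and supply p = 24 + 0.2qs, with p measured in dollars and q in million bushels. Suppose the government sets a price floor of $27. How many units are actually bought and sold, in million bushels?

70

Rearranging demand gives qd = 146 - 2p; rearranging supply gives qs = 5p - 120. Without the control the market clears where 146 - 2p = 5p - 120, i.e. p* = 38 and q* = 70.
The floor of 27 is below the equilibrium price 38, so it is not binding; the market clears at p* = 38, q* = 70.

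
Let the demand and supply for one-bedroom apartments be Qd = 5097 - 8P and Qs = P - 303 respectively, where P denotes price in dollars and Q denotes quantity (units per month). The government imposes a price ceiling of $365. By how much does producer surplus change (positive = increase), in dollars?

-42182.5

Setting quantity demanded equal to quantity supplied, 5097 - 8P = P - 303, gives P* = 600 and Q* = 297.
Since 365 < 600, the ceiling is binding.
At P = 365: Qd = 5097 - 8·365 = 2177 and Qs = 365 - 303 = 62.
Producer surplus without the control is ½ · (600 - 303) · 297 = 44104.5.
With the ceiling, producers sell 62 units at 365, so PS = ½ · (365 - 303) · 62 = 1922.
Change in producer surplus = 1922 - 44104.5 = -42182.5.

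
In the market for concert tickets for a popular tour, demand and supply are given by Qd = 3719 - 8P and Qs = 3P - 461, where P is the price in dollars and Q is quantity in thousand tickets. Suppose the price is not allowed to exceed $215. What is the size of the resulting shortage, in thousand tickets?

1815

Without the control the market clears where 3719 - 8P = 3P - 461, i.e. P* = 380 and Q* = 679.
Since 215 < 380, the ceiling is binding.
At P = 215: Qd = 3719 - 8·215 = 1999 and Qs = 3·215 - 461 = 184.
Shortage = Qd - Qs = 1999 - 184 = 1815.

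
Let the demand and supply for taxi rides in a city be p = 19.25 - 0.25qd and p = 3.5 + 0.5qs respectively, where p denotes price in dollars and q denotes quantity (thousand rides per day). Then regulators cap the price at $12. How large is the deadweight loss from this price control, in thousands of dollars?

6

Rearranging demand gives qd = 77 - 4p; rearranging supply gives qs = 2p - 7. In a free market, 77 - 4p = 2p - 7 gives the equilibrium p* = 14, q* = 21.
Because the ceiling (12) lies below the market-clearing price, it is binding.
At p = 12: qd = 77 - 4·12 = 29 and qs = 2·12 - 7 = 17.
Quantity traded falls to 17. At q = 17 the demand price is (77 - 17)/4 = 15 and the supply price is (7 + 17)/2 = 12.
Deadweight loss = ½ · (15 - 12) · (21 - 17) = ½ · 3 · 4 = 6.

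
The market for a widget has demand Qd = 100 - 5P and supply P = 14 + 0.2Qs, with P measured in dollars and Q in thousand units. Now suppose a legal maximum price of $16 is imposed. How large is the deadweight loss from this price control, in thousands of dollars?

Rearranging supply gives Qs = 5P - 70. Equilibrium: 100 - 5P = 5P - 70, so 170 = 10P and P* = 17, Q* = 15.
Because the ceiling (16) lies below the market-clearing price, it is binding.
At P = 16: Qd = 100 - 5·16 = 20 and Qs = 5·16 - 70 = 10.
Quantity traded falls to 10. At Q = 10 the demand price is (100 - 10)/5 = 18 and the supply price is (70 + 10)/5 = 16.
Deadweight loss = ½ · (18 - 16) · (15 - 10) = ½ · 2 · 5 = 5.

5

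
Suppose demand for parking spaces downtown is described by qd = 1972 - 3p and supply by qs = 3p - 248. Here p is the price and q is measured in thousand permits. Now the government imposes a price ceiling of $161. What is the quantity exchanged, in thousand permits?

235

In a free market, 1972 - 3p = 3p - 248 gives the equilibrium p* = 370, q* = 862.
Because the ceiling (161) lies below the market-clearing price, it is binding.
At p = 161: qd = 1972 - 3·161 = 1489 and qs = 3·161 - 248 = 235.
The quantity actually transacted is the short side, supply: 235.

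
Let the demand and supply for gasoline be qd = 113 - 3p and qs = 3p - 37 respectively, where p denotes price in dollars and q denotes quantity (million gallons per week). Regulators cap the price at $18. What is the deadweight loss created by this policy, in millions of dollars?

147

Setting quantity demanded equal to quantity supplied, 113 - 3p = 3p - 37, gives p* = 25 and q* = 38.
The ceiling of 18 is below the equilibrium price 25, so it binds.
At p = 18: qd = 113 - 3·18 = 59 and qs = 3·18 - 37 = 17.
Quantity traded falls to 17. At q = 17 the demand price is (113 - 17)/3 = 32 and the supply price is (37 + 17)/3 = 18.
Deadweight loss = ½ · (32 - 18) · (38 - 17) = ½ · 14 · 21 = 147.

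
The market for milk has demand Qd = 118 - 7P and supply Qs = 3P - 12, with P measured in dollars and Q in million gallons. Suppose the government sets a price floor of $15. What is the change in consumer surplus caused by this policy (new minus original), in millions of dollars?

In a free market, 118 - 7P = 3P - 12 gives the equilibrium P* = 13, Q* = 27.
The floor of 15 is above the equilibrium price 13, so it binds.
At P = 15: Qd = 118 - 7·15 = 13 and Qs = 3·15 - 12 = 33.
Consumer surplus without the control is ½ · (118/7 - 13) · 27 = 729/14.
With the floor, consumers buy 13 units at 15, so CS = ½ · (118/7 - 15) · 13 = 169/14.
Change in consumer surplus = 169/14 - 729/14 = -40.

-40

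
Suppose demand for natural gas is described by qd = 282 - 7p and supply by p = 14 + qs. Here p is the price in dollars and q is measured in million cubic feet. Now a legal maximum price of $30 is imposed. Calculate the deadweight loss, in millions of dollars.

28

Rearranging supply gives qs = p - 14. Equilibrium: 282 - 7p = p - 14, so 296 = 8p and p* = 37, q* = 23.
The ceiling of 30 is below the equilibrium price 37, so it binds.
At p = 30: qd = 282 - 7·30 = 72 and qs = 30 - 14 = 16.
Quantity traded falls to 16. At q = 16 the demand price is (282 - 16)/7 = 38 and the supply price is 14 + 16 = 30.
Deadweight loss = ½ · (38 - 30) · (23 - 16) = ½ · 8 · 7 = 28.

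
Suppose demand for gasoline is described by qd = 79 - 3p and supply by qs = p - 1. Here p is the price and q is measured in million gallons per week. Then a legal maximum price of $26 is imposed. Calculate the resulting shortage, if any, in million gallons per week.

0

Without the control the market clears where 79 - 3p = p - 1, i.e. p* = 20 and q* = 19.
Since 26 is above p* = 20, the ceiling does not bind and the free-market outcome prevails.
Since the control does not bind, there is no shortage.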